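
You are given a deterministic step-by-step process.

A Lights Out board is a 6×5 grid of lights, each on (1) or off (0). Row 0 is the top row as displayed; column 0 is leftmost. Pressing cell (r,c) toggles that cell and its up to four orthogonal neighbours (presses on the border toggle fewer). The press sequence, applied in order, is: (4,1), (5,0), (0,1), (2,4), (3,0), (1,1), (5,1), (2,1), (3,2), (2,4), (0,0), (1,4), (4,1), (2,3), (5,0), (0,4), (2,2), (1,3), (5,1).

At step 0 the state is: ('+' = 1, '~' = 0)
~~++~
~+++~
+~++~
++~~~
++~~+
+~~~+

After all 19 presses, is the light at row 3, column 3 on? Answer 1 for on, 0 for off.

0

0) ~~++~
~+++~
+~++~
++~~~
++~~+
+~~~+
1) ~~++~
~+++~
+~++~
+~~~~
~~+~+
++~~+
2) ~~++~
~+++~
+~++~
+~~~~
+~+~+
~~~~+
3) ++~+~
~~++~
+~++~
+~~~~
+~+~+
~~~~+
4) ++~+~
~~+++
+~+~+
+~~~+
+~+~+
~~~~+
5) ++~+~
~~+++
~~+~+
~+~~+
~~+~+
~~~~+
6) +~~+~
++~++
~++~+
~+~~+
~~+~+
~~~~+
7) +~~+~
++~++
~++~+
~+~~+
~++~+
+++~+
8) +~~+~
+~~++
+~~~+
~~~~+
~++~+
+++~+
9) +~~+~
+~~++
+~+~+
~++++
~+~~+
+++~+
10) +~~+~
+~~+~
+~++~
~+++~
~+~~+
+++~+
11) ~+~+~
~~~+~
+~++~
~+++~
~+~~+
+++~+
12) ~+~++
~~~~+
+~+++
~+++~
~+~~+
+++~+
13) ~+~++
~~~~+
+~+++
~~++~
+~+~+
+~+~+
14) ~+~++
~~~++
+~~~~
~~+~~
+~+~+
+~+~+
15) ~+~++
~~~++
+~~~~
~~+~~
~~+~+
~++~+
16) ~+~~~
~~~+~
+~~~~
~~+~~
~~+~+
~++~+
17) ~+~~~
~~++~
++++~
~~~~~
~~+~+
~++~+
18) ~+~+~
~~~~+
+++~~
~~~~~
~~+~+
~++~+
19) ~+~+~
~~~~+
+++~~
~~~~~
~++~+
+~~~+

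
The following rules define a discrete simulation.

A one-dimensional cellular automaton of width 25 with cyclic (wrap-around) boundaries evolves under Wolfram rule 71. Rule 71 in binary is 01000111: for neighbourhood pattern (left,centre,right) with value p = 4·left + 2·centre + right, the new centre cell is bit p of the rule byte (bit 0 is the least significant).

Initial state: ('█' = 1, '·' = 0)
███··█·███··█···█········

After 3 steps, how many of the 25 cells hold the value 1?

0) ███··█·███··█···█········
1) ··█·██···█·██·███·███████
2) ·██··█·███··█···█·······█
3) ··█·██···█·██·███·███████

16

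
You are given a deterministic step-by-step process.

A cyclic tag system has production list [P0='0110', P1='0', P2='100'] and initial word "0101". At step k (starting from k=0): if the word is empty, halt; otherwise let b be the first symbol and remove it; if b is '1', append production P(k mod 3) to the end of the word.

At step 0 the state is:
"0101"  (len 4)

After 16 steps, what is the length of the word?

[0] "0101"  (len 4)
[1] "101"  (len 3)
[2] "010"  (len 3)
[3] "10"  (len 2)
[4] "00110"  (len 5)
[5] "0110"  (len 4)
[6] "110"  (len 3)
[7] "100110"  (len 6)
[8] "001100"  (len 6)
[9] "01100"  (len 5)
[10] "1100"  (len 4)
[11] "1000"  (len 4)
[12] "000100"  (len 6)
[13] "00100"  (len 5)
[14] "0100"  (len 4)
[15] "100"  (len 3)
[16] "000110"  (len 6)

6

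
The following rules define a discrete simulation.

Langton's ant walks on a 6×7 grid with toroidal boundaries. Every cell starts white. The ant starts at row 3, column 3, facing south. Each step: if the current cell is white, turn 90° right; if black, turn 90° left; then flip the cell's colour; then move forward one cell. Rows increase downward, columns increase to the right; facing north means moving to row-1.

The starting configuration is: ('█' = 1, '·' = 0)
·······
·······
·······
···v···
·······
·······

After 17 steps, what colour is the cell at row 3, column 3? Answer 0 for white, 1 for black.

0

step 0: ·······
·······
·······
···v···
·······
·······
step 1: ·······
·······
·······
··<█···
·······
·······
step 2: ·······
·······
··^····
··██···
·······
·······
step 3: ·······
·······
··█>···
··██···
·······
·······
step 4: ·······
·······
··██···
··█v···
·······
·······
step 5: ·······
·······
··██···
··█·>··
·······
·······
step 6: ·······
·······
··██···
··█·█··
····v··
·······
step 7: ·······
·······
··██···
··█·█··
···<█··
·······
step 8: ·······
·······
··██···
··█^█··
···██··
·······
step 9: ·······
·······
··██···
··██>··
···██··
·······
step 10: ·······
·······
··██^··
··██···
···██··
·······
step 11: ·······
·······
··███>·
··██···
···██··
·······
step 12: ·······
·······
··████·
··██·v·
···██··
·······
step 13: ·······
·······
··████·
··██<█·
···██··
·······
step 14: ·······
·······
··██^█·
··████·
···██··
·······
step 15: ·······
·······
··█<·█·
··████·
···██··
·······
step 16: ·······
·······
··█··█·
··█v██·
···██··
·······
step 17: ·······
·······
··█··█·
··█·>█·
···██··
·······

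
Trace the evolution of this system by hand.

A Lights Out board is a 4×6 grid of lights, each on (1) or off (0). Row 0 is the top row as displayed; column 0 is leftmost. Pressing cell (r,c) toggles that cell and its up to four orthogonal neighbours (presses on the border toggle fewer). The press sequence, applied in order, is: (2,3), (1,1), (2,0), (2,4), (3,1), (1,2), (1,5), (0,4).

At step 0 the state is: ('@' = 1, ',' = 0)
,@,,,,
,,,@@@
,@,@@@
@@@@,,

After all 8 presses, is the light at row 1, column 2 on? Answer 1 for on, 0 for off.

0

t=0: ,@,,,,
,,,@@@
,@,@@@
@@@@,,
t=1: ,@,,,,
,,,,@@
,@@,,@
@@@,,,
t=2: ,,,,,,
@@@,@@
,,@,,@
@@@,,,
t=3: ,,,,,,
,@@,@@
@@@,,@
,@@,,,
t=4: ,,,,,,
,@@,,@
@@@@@,
,@@,@,
t=5: ,,,,,,
,@@,,@
@,@@@,
@,,,@,
t=6: ,,@,,,
,,,@,@
@,,@@,
@,,,@,
t=7: ,,@,,@
,,,@@,
@,,@@@
@,,,@,
t=8: ,,@@@,
,,,@,,
@,,@@@
@,,,@,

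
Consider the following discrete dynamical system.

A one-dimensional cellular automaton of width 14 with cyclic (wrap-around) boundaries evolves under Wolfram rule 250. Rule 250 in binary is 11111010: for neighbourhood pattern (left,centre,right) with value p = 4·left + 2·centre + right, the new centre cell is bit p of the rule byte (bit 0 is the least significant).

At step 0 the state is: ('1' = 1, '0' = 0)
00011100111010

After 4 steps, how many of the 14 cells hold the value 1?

step 0: 00011100111010
step 1: 00111111111101
step 2: 11111111111110
step 3: 11111111111111
step 4: 11111111111111

14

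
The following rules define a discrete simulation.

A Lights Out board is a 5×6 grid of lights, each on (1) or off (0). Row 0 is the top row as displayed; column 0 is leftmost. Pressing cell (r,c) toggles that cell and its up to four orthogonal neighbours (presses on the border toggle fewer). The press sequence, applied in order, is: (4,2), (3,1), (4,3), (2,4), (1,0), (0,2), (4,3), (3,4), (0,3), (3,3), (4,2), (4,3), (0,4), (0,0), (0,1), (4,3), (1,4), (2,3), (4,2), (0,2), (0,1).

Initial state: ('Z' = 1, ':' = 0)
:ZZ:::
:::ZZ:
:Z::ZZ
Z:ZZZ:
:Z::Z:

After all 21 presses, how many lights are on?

12

gen 0: :ZZ:::
:::ZZ:
:Z::ZZ
Z:ZZZ:
:Z::Z:
gen 1: :ZZ:::
:::ZZ:
:Z::ZZ
Z::ZZ:
::ZZZ:
gen 2: :ZZ:::
:::ZZ:
::::ZZ
:ZZZZ:
:ZZZZ:
gen 3: :ZZ:::
:::ZZ:
::::ZZ
:ZZ:Z:
:Z::::
gen 4: :ZZ:::
:::Z::
:::Z::
:ZZ:::
:Z::::
gen 5: ZZZ:::
ZZ:Z::
Z::Z::
:ZZ:::
:Z::::
gen 6: Z::Z::
ZZZZ::
Z::Z::
:ZZ:::
:Z::::
gen 7: Z::Z::
ZZZZ::
Z::Z::
:ZZZ::
:ZZZZ:
gen 8: Z::Z::
ZZZZ::
Z::ZZ:
:ZZ:ZZ
:ZZZ::
gen 9: Z:Z:Z:
ZZZ:::
Z::ZZ:
:ZZ:ZZ
:ZZZ::
gen 10: Z:Z:Z:
ZZZ:::
Z:::Z:
:Z:Z:Z
:ZZ:::
gen 11: Z:Z:Z:
ZZZ:::
Z:::Z:
:ZZZ:Z
:::Z::
gen 12: Z:Z:Z:
ZZZ:::
Z:::Z:
:ZZ::Z
::Z:Z:
gen 13: Z:ZZ:Z
ZZZ:Z:
Z:::Z:
:ZZ::Z
::Z:Z:
gen 14: :ZZZ:Z
:ZZ:Z:
Z:::Z:
:ZZ::Z
::Z:Z:
gen 15: Z::Z:Z
::Z:Z:
Z:::Z:
:ZZ::Z
::Z:Z:
gen 16: Z::Z:Z
::Z:Z:
Z:::Z:
:ZZZ:Z
:::Z::
gen 17: Z::ZZZ
::ZZ:Z
Z:::::
:ZZZ:Z
:::Z::
gen 18: Z::ZZZ
::Z::Z
Z:ZZZ:
:ZZ::Z
:::Z::
gen 19: Z::ZZZ
::Z::Z
Z:ZZZ:
:Z:::Z
:ZZ:::
gen 20: ZZZ:ZZ
:::::Z
Z:ZZZ:
:Z:::Z
:ZZ:::
gen 21: ::::ZZ
:Z:::Z
Z:ZZZ:
:Z:::Z
:ZZ:::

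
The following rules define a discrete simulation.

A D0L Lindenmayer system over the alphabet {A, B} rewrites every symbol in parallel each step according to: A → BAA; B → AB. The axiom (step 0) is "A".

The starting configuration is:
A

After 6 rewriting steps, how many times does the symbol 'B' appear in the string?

[0] A
[1] BAA
[2] ABBAABAA
[3] BAAABABBAABAAABBAABAA
[4] ABBAABAABAAABBAAABABBAABAAABBAABAABAAABABBAABAAABBAABAA
[5] BAAABABBAABAAABBAABAAABBAABAABAAABABBAABAABAAABBAAABABBAAB…BAAABBAABAABAAABBAAABABBAABAAABBAABAABAAABABBAABAAABBAABAA  (len 144)
[6] ABBAABAABAAABBAAABABBAABAAABBAABAABAAABABBAABAAABBAABAABAA…BAAABBAABAABAAABBAAABABBAABAAABBAABAABAAABABBAABAAABBAABAA  (len 377)

144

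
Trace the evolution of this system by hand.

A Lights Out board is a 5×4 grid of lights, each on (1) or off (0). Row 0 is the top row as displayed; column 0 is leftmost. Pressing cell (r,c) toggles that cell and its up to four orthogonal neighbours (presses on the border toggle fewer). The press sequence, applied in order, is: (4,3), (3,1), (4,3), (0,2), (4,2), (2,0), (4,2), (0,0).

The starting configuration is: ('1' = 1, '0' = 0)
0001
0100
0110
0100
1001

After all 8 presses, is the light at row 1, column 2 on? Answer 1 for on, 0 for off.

gen 0: 0001
0100
0110
0100
1001
gen 1: 0001
0100
0110
0101
1010
gen 2: 0001
0100
0010
1011
1110
gen 3: 0001
0100
0010
1010
1101
gen 4: 0110
0110
0010
1010
1101
gen 5: 0110
0110
0010
1000
1010
gen 6: 0110
1110
1110
0000
1010
gen 7: 0110
1110
1110
0010
1101
gen 8: 1010
0110
1110
0010
1101

1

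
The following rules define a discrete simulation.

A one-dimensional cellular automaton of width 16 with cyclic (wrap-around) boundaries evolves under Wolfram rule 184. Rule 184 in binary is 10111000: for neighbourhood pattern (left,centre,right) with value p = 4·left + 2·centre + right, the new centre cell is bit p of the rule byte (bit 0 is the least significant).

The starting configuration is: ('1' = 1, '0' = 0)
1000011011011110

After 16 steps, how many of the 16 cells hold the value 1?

9

[0] 1000011011011110
[1] 0100010110111101
[2] 1010001101111010
[3] 0101001011110101
[4] 1010100111101010
[5] 0101010111010101
[6] 1010101110101010
[7] 0101011101010101
[8] 1010111010101010
[9] 0101110101010101
[10] 1011101010101010
[11] 0111010101010101
[12] 1110101010101010
[13] 1101010101010101
[14] 1010101010101011
[15] 0101010101010111
[16] 1010101010101110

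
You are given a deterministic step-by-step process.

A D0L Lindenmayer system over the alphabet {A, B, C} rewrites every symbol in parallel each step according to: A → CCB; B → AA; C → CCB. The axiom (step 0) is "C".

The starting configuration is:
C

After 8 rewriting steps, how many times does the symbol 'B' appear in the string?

896

t=0: C
t=1: CCB
t=2: CCBCCBAA
t=3: CCBCCBAACCBCCBAACCBCCB
t=4: CCBCCBAACCBCCBAACCBCCBCCBCCBAACCBCCBAACCBCCBCCBCCBAACCBCCBAA
t=5: CCBCCBAACCBCCBAACCBCCBCCBCCBAACCBCCBAACCBCCBCCBCCBAACCBCCB…BCCBAACCBCCBAACCBCCBAACCBCCBAACCBCCBCCBCCBAACCBCCBAACCBCCB  (len 164)
t=6: CCBCCBAACCBCCBAACCBCCBCCBCCBAACCBCCBAACCBCCBCCBCCBAACCBCCB…BCCBAACCBCCBAACCBCCBCCBCCBAACCBCCBAACCBCCBCCBCCBAACCBCCBAA  (len 448)
t=7: CCBCCBAACCBCCBAACCBCCBCCBCCBAACCBCCBAACCBCCBCCBCCBAACCBCCB…BCCBAACCBCCBAACCBCCBAACCBCCBAACCBCCBCCBCCBAACCBCCBAACCBCCB  (len 1224)
t=8: CCBCCBAACCBCCBAACCBCCBCCBCCBAACCBCCBAACCBCCBCCBCCBAACCBCCB…BCCBAACCBCCBAACCBCCBCCBCCBAACCBCCBAACCBCCBCCBCCBAACCBCCBAA  (len 3344)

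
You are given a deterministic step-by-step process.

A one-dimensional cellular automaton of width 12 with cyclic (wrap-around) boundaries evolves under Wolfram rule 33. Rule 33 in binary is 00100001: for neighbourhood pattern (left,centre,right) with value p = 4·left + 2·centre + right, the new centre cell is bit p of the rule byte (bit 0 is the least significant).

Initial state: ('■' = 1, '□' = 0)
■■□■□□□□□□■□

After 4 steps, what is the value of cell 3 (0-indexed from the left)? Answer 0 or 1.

0) ■■□■□□□□□□■□
1) □□■□□■■■■□□■
2) □□□□□□□□□□□□
3) ■■■■■■■■■■■■
4) □□□□□□□□□□□□

0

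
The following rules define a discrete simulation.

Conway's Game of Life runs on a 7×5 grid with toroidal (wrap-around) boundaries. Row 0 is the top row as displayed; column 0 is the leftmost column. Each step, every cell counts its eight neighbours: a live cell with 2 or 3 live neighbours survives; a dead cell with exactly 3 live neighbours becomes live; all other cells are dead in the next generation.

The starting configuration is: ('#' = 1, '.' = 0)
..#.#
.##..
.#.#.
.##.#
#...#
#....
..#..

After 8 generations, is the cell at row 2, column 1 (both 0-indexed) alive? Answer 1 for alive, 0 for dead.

gen 0: ..#.#
.##..
.#.#.
.##.#
#...#
#....
..#..
gen 1: ..#..
##...
...#.
.##.#
...##
##..#
.#.#.
gen 2: #.#..
.##..
...##
#.#.#
.....
.#...
.#.##
gen 3: #...#
###.#
....#
#...#
##...
#.#..
.#.##
gen 4: .....
.#...
.....
.#..#
.....
..##.
.###.
gen 5: .#...
.....
#....
.....
..##.
.#.#.
.#.#.
gen 6: ..#..
.....
.....
.....
..##.
.#.##
##...
gen 7: .#...
.....
.....
.....
..###
.#.##
##.##
gen 8: .##.#
.....
.....
...#.
#.#.#
.#...
.#.#.

0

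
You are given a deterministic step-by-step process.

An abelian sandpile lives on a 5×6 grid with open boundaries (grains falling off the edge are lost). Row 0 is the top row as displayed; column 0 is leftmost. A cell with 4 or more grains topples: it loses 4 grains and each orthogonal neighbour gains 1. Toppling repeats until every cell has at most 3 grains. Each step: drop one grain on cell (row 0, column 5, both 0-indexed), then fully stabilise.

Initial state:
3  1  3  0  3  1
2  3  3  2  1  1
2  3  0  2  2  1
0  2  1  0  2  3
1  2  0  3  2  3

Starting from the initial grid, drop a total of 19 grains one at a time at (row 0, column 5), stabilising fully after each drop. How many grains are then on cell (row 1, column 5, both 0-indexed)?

0) 3  1  3  0  3  1
2  3  3  2  1  1
2  3  0  2  2  1
0  2  1  0  2  3
1  2  0  3  2  3
1) 3  1  3  0  3  2
2  3  3  2  1  1
2  3  0  2  2  1
0  2  1  0  2  3
1  2  0  3  2  3
2) 3  1  3  0  3  3
2  3  3  2  1  1
2  3  0  2  2  1
0  2  1  0  2  3
1  2  0  3  2  3
3) 3  1  3  1  0  1
2  3  3  2  2  2
2  3  0  2  2  1
0  2  1  0  2  3
1  2  0  3  2  3
4) 3  1  3  1  0  2
2  3  3  2  2  2
2  3  0  2  2  1
0  2  1  0  2  3
1  2  0  3  2  3
5) 3  1  3  1  0  3
2  3  3  2  2  2
2  3  0  2  2  1
0  2  1  0  2  3
1  2  0  3  2  3
6) 3  1  3  1  1  0
2  3  3  2  2  3
2  3  0  2  2  1
0  2  1  0  2  3
1  2  0  3  2  3
7) 3  1  3  1  1  1
2  3  3  2  2  3
2  3  0  2  2  1
0  2  1  0  2  3
1  2  0  3  2  3
8) 3  1  3  1  1  2
2  3  3  2  2  3
2  3  0  2  2  1
0  2  1  0  2  3
1  2  0  3  2  3
9) 3  1  3  1  1  3
2  3  3  2  2  3
2  3  0  2  2  1
0  2  1  0  2  3
1  2  0  3  2  3
10) 3  1  3  1  2  1
2  3  3  2  3  0
2  3  0  2  2  2
0  2  1  0  2  3
1  2  0  3  2  3
11) 3  1  3  1  2  2
2  3  3  2  3  0
2  3  0  2  2  2
0  2  1  0  2  3
1  2  0  3  2  3
12) 3  1  3  1  2  3
2  3  3  2  3  0
2  3  0  2  2  2
0  2  1  0  2  3
1  2  0  3  2  3
13) 3  1  3  1  3  0
2  3  3  2  3  1
2  3  0  2  2  2
0  2  1  0  2  3
1  2  0  3  2  3
14) 3  1  3  1  3  1
2  3  3  2  3  1
2  3  0  2  2  2
0  2  1  0  2  3
1  2  0  3  2  3
15) 3  1  3  1  3  2
2  3  3  2  3  1
2  3  0  2  2  2
0  2  1  0  2  3
1  2  0  3  2  3
16) 3  1  3  1  3  3
2  3  3  2  3  1
2  3  0  2  2  2
0  2  1  0  2  3
1  2  0  3  2  3
17) 3  1  3  2  1  1
2  3  3  3  0  3
2  3  0  2  3  2
0  2  1  0  2  3
1  2  0  3  2  3
18) 3  1  3  2  1  2
2  3  3  3  0  3
2  3  0  2  3  2
0  2  1  0  2  3
1  2  0  3  2  3
19) 3  1  3  2  1  3
2  3  3  3  0  3
2  3  0  2  3  2
0  2  1  0  2  3
1  2  0  3  2  3

3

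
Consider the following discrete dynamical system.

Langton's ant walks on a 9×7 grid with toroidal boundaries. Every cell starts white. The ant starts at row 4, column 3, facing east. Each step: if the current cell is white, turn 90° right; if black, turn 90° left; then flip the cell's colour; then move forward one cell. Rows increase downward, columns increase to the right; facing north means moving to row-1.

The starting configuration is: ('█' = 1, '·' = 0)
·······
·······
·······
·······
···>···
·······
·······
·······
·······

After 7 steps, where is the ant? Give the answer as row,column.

4,4

k=0  ·······
·······
·······
·······
···>···
·······
·······
·······
·······
k=1  ·······
·······
·······
·······
···█···
···v···
·······
·······
·······
k=2  ·······
·······
·······
·······
···█···
··<█···
·······
·······
·······
k=3  ·······
·······
·······
·······
··^█···
··██···
·······
·······
·······
k=4  ·······
·······
·······
·······
··█>···
··██···
·······
·······
·······
k=5  ·······
·······
·······
···^···
··█····
··██···
·······
·······
·······
k=6  ·······
·······
·······
···█>··
··█····
··██···
·······
·······
·······
k=7  ·······
·······
·······
···██··
··█·v··
··██···
·······
·······
·······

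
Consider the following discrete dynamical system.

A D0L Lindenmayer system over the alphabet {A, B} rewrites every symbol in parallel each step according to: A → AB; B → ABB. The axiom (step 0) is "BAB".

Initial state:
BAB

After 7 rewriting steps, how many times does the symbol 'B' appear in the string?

1597

k=0  BAB
k=1  ABBABABB
k=2  ABABBABBABABBABABBABB
k=3  ABABBABABBABBABABBABBABABBABABBABBABABBABABBABBABABBABB
k=4  ABABBABABBABBABABBABABBABBABABBABBABABBABABBABBABABBABBABA…ABBABABBABABBABBABABBABABBABBABABBABBABABBABABBABBABABBABB  (len 144)
k=5  ABABBABABBABBABABBABABBABBABABBABBABABBABABBABBABABBABABBA…ABBABABBABABBABBABABBABABBABBABABBABBABABBABABBABBABABBABB  (len 377)
k=6  ABABBABABBABBABABBABABBABBABABBABBABABBABABBABBABABBABABBA…ABBABABBABABBABBABABBABABBABBABABBABBABABBABABBABBABABBABB  (len 987)
k=7  ABABBABABBABBABABBABABBABBABABBABBABABBABABBABBABABBABABBA…ABBABABBABABBABBABABBABABBABBABABBABBABABBABABBABBABABBABB  (len 2584)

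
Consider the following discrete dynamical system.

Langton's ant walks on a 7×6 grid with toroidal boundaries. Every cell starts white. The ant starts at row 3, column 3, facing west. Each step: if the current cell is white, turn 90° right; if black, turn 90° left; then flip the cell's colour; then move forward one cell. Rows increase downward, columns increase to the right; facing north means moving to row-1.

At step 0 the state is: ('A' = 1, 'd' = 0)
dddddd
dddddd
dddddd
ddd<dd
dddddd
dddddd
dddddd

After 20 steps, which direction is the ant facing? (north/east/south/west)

east

0) dddddd
dddddd
dddddd
ddd<dd
dddddd
dddddd
dddddd
1) dddddd
dddddd
ddd^dd
dddAdd
dddddd
dddddd
dddddd
2) dddddd
dddddd
dddA>d
dddAdd
dddddd
dddddd
dddddd
3) dddddd
dddddd
dddAAd
dddAvd
dddddd
dddddd
dddddd
4) dddddd
dddddd
dddAAd
ddd<Ad
dddddd
dddddd
dddddd
5) dddddd
dddddd
dddAAd
ddddAd
dddvdd
dddddd
dddddd
6) dddddd
dddddd
dddAAd
ddddAd
dd<Add
dddddd
dddddd
7) dddddd
dddddd
dddAAd
dd^dAd
ddAAdd
dddddd
dddddd
8) dddddd
dddddd
dddAAd
ddA>Ad
ddAAdd
dddddd
dddddd
9) dddddd
dddddd
dddAAd
ddAAAd
ddAvdd
dddddd
dddddd
10) dddddd
dddddd
dddAAd
ddAAAd
ddAd>d
dddddd
dddddd
11) dddddd
dddddd
dddAAd
ddAAAd
ddAdAd
ddddvd
dddddd
12) dddddd
dddddd
dddAAd
ddAAAd
ddAdAd
ddd<Ad
dddddd
13) dddddd
dddddd
dddAAd
ddAAAd
ddA^Ad
dddAAd
dddddd
14) dddddd
dddddd
dddAAd
ddAAAd
ddAA>d
dddAAd
dddddd
15) dddddd
dddddd
dddAAd
ddAA^d
ddAAdd
dddAAd
dddddd
16) dddddd
dddddd
dddAAd
ddA<dd
ddAAdd
dddAAd
dddddd
17) dddddd
dddddd
dddAAd
ddAddd
ddAvdd
dddAAd
dddddd
18) dddddd
dddddd
dddAAd
ddAddd
ddAd>d
dddAAd
dddddd
19) dddddd
dddddd
dddAAd
ddAddd
ddAdAd
dddAvd
dddddd
20) dddddd
dddddd
dddAAd
ddAddd
ddAdAd
dddAd>
dddddd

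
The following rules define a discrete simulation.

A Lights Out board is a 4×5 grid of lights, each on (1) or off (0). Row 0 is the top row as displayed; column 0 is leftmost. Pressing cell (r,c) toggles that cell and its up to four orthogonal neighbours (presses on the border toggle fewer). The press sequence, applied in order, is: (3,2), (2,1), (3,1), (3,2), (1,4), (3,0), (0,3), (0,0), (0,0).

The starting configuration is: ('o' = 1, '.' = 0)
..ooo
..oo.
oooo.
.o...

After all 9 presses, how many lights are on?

step 0: ..ooo
..oo.
oooo.
.o...
step 1: ..ooo
..oo.
oo.o.
..oo.
step 2: ..ooo
.ooo.
..oo.
.ooo.
step 3: ..ooo
.ooo.
.ooo.
o..o.
step 4: ..ooo
.ooo.
.o.o.
ooo..
step 5: ..oo.
.oo.o
.o.oo
ooo..
step 6: ..oo.
.oo.o
oo.oo
..o..
step 7: ....o
.oooo
oo.oo
..o..
step 8: oo..o
ooooo
oo.oo
..o..
step 9: ....o
.oooo
oo.oo
..o..

10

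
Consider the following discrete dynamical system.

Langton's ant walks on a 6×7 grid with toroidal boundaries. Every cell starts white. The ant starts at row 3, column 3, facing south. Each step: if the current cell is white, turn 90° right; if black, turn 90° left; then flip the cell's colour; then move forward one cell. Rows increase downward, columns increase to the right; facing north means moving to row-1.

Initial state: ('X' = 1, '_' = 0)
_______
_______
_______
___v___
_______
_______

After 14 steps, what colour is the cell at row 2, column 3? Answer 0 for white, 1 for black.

1

[0] _______
_______
_______
___v___
_______
_______
[1] _______
_______
_______
__<X___
_______
_______
[2] _______
_______
__^____
__XX___
_______
_______
[3] _______
_______
__X>___
__XX___
_______
_______
[4] _______
_______
__XX___
__Xv___
_______
_______
[5] _______
_______
__XX___
__X_>__
_______
_______
[6] _______
_______
__XX___
__X_X__
____v__
_______
[7] _______
_______
__XX___
__X_X__
___<X__
_______
[8] _______
_______
__XX___
__X^X__
___XX__
_______
[9] _______
_______
__XX___
__XX>__
___XX__
_______
[10] _______
_______
__XX^__
__XX___
___XX__
_______
[11] _______
_______
__XXX>_
__XX___
___XX__
_______
[12] _______
_______
__XXXX_
__XX_v_
___XX__
_______
[13] _______
_______
__XXXX_
__XX<X_
___XX__
_______
[14] _______
_______
__XX^X_
__XXXX_
___XX__
_______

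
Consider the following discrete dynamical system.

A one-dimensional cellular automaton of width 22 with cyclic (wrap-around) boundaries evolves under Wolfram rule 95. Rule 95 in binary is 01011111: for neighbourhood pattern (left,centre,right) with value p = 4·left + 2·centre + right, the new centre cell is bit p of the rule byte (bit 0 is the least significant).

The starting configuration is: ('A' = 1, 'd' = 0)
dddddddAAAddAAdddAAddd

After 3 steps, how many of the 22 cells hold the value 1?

0) dddddddAAAddAAdddAAddd
1) AAAAAAAAdAAAAAAAAAAAAA
2) dddddddAdAdddddddddddd
3) AAAAAAAAdAAAAAAAAAAAAA

21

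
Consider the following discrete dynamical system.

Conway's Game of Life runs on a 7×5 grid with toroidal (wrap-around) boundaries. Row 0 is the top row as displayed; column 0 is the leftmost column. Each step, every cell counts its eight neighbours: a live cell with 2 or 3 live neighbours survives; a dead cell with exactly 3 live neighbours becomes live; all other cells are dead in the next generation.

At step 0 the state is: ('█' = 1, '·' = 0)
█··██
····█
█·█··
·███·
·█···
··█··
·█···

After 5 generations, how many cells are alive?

k=0  █··██
····█
█·█··
·███·
·█···
··█··
·█···
k=1  █··██
·█···
█·█·█
█··█·
·█·█·
·██··
█████
k=2  ·····
·██··
█·███
█··█·
██·██
·····
·····
k=3  ·····
███·█
█····
·····
████·
█···█
·····
k=4  ██···
██··█
█···█
█·█·█
████·
█·███
·····
k=5  ·█··█
·····
·····
··█··
·····
█····
··██·

6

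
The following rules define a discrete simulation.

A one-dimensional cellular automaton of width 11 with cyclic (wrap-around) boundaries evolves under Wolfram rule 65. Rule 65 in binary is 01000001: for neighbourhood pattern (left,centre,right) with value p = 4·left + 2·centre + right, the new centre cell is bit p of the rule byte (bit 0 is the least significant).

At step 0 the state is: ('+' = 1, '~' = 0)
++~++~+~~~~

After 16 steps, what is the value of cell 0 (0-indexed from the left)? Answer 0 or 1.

0

step 0: ++~++~+~~~~
step 1: ~+~~+~~~++~
step 2: ~~~~~~+~~+~
step 3: +++++~~~~~~
step 4: ~~~~+~++++~
step 5: +++~~~~~~+~
step 6: ~~+~++++~~~
step 7: +~~~~~~+~++
step 8: +~++++~~~~~
step 9: ~~~~~+~+++~
step 10: ++++~~~~~+~
step 11: ~~~+~+++~~~
step 12: ++~~~~~+~++
step 13: ~+~+++~~~~~
step 14: ~~~~~+~++++
step 15: ~+++~~~~~~+
step 16: ~~~+~++++~~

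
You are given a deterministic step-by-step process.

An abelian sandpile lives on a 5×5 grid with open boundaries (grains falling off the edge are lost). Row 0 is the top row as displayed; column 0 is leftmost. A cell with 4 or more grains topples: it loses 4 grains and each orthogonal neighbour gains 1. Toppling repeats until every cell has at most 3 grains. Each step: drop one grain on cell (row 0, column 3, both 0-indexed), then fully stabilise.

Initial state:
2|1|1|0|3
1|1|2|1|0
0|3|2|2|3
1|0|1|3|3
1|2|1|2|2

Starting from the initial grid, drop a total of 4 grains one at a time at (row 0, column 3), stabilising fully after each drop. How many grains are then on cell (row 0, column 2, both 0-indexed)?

2

0) 2|1|1|0|3
1|1|2|1|0
0|3|2|2|3
1|0|1|3|3
1|2|1|2|2
1) 2|1|1|1|3
1|1|2|1|0
0|3|2|2|3
1|0|1|3|3
1|2|1|2|2
2) 2|1|1|2|3
1|1|2|1|0
0|3|2|2|3
1|0|1|3|3
1|2|1|2|2
3) 2|1|1|3|3
1|1|2|1|0
0|3|2|2|3
1|0|1|3|3
1|2|1|2|2
4) 2|1|2|1|0
1|1|2|2|1
0|3|2|2|3
1|0|1|3|3
1|2|1|2|2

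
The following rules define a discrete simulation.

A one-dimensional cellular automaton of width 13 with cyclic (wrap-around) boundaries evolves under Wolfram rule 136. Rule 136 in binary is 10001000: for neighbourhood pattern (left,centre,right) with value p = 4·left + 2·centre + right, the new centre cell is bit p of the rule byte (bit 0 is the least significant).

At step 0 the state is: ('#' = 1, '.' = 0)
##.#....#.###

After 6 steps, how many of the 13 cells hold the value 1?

0

t=0: ##.#....#.###
t=1: #.........###
t=2: ..........###
t=3: ..........##.
t=4: ..........#..
t=5: .............
t=6: .............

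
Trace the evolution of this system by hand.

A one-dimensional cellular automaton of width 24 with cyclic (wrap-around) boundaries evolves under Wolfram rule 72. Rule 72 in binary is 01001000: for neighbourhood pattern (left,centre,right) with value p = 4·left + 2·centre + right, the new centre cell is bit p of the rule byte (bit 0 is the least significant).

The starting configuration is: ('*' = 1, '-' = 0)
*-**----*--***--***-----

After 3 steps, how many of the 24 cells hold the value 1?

step 0: *-**----*--***--***-----
step 1: --**-------*-*--*-*-----
step 2: --**--------------------
step 3: --**--------------------

2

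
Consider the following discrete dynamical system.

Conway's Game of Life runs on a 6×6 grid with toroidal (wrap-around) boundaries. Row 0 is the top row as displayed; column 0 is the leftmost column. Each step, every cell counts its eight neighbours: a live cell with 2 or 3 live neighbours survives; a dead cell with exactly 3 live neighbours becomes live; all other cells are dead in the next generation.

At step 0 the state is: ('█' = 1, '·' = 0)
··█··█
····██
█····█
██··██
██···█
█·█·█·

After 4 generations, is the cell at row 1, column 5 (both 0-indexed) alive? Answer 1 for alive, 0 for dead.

1

gen 0: ··█··█
····██
█····█
██··██
██···█
█·█·█·
gen 1: ██····
····█·
·█····
····█·
··██··
··███·
gen 2: ·██·██
██····
······
··██··
··█···
····█·
gen 3: ·█████
███··█
·██···
··██··
··█···
·██·██
gen 4: ······
·····█
······
···█··
····█·
·····█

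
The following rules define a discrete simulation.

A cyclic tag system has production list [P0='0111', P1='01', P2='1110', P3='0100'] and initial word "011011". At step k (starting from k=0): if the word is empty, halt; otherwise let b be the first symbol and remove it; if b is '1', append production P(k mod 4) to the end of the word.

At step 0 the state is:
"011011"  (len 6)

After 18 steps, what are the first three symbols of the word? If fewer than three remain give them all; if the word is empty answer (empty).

010

gen 0: "011011"  (len 6)
gen 1: "11011"  (len 5)
gen 2: "101101"  (len 6)
gen 3: "011011110"  (len 9)
gen 4: "11011110"  (len 8)
gen 5: "10111100111"  (len 11)
gen 6: "011110011101"  (len 12)
gen 7: "11110011101"  (len 11)
gen 8: "11100111010100"  (len 14)
gen 9: "11001110101000111"  (len 17)
gen 10: "100111010100011101"  (len 18)
gen 11: "001110101000111011110"  (len 21)
gen 12: "01110101000111011110"  (len 20)
gen 13: "1110101000111011110"  (len 19)
gen 14: "11010100011101111001"  (len 20)
gen 15: "10101000111011110011110"  (len 23)
gen 16: "01010001110111100111100100"  (len 26)
gen 17: "1010001110111100111100100"  (len 25)
gen 18: "01000111011110011110010001"  (len 26)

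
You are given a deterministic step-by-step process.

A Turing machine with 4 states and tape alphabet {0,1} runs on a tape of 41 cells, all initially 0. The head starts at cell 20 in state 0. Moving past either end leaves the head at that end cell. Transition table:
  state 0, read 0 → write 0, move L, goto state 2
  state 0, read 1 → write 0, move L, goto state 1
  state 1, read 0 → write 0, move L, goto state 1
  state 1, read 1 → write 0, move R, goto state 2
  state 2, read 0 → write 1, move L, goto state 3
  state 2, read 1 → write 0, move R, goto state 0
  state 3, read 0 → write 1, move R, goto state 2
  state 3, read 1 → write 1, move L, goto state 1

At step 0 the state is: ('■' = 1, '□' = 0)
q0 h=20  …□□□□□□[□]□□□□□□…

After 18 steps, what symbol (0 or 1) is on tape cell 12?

t=0: q0 h=20  …□□□□□□[□]□□□□□□…
t=1: q2 h=19  …□□□□□□[□]□□□□□□…
t=2: q3 h=18  …□□□□□□[□]■□□□□□…
t=3: q2 h=19  …□□□□□■[■]□□□□□□…
t=4: q0 h=20  …□□□□■□[□]□□□□□□…
t=5: q2 h=19  …□□□□□■[□]□□□□□□…
t=6: q3 h=18  …□□□□□□[■]■□□□□□…
t=7: q1 h=17  …□□□□□□[□]■■□□□□…
t=8: q1 h=16  …□□□□□□[□]□■■□□□…
t=9: q1 h=15  …□□□□□□[□]□□■■□□…
t=10: q1 h=14  …□□□□□□[□]□□□■■□…
t=11: q1 h=13  …□□□□□□[□]□□□□■■…
t=12: q1 h=12  …□□□□□□[□]□□□□□■…
t=13: q1 h=11  …□□□□□□[□]□□□□□□…
t=14: q1 h=10  …□□□□□□[□]□□□□□□…
t=15: q1 h= 9  …□□□□□□[□]□□□□□□…
t=16: q1 h= 8  …□□□□□□[□]□□□□□□…
t=17: q1 h= 7  …□□□□□□[□]□□□□□□…
t=18: q1 h= 6  |□□□□□□[□]□□□□□□…

0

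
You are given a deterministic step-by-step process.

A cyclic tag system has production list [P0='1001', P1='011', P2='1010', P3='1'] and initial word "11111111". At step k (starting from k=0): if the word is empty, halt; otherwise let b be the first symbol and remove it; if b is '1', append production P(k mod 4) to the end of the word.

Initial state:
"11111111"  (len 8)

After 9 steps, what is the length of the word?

t=0: "11111111"  (len 8)
t=1: "11111111001"  (len 11)
t=2: "1111111001011"  (len 13)
t=3: "1111110010111010"  (len 16)
t=4: "1111100101110101"  (len 16)
t=5: "1111001011101011001"  (len 19)
t=6: "111001011101011001011"  (len 21)
t=7: "110010111010110010111010"  (len 24)
t=8: "100101110101100101110101"  (len 24)
t=9: "001011101011001011101011001"  (len 27)

27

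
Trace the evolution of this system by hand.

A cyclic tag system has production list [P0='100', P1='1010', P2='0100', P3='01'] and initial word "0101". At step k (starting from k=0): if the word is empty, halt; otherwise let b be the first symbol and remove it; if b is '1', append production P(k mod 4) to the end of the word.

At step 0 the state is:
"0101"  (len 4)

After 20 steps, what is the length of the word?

15

gen 0: "0101"  (len 4)
gen 1: "101"  (len 3)
gen 2: "011010"  (len 6)
gen 3: "11010"  (len 5)
gen 4: "101001"  (len 6)
gen 5: "01001100"  (len 8)
gen 6: "1001100"  (len 7)
gen 7: "0011000100"  (len 10)
gen 8: "011000100"  (len 9)
gen 9: "11000100"  (len 8)
gen 10: "10001001010"  (len 11)
gen 11: "00010010100100"  (len 14)
gen 12: "0010010100100"  (len 13)
gen 13: "010010100100"  (len 12)
gen 14: "10010100100"  (len 11)
gen 15: "00101001000100"  (len 14)
gen 16: "0101001000100"  (len 13)
gen 17: "101001000100"  (len 12)
gen 18: "010010001001010"  (len 15)
gen 19: "10010001001010"  (len 14)
gen 20: "001000100101001"  (len 15)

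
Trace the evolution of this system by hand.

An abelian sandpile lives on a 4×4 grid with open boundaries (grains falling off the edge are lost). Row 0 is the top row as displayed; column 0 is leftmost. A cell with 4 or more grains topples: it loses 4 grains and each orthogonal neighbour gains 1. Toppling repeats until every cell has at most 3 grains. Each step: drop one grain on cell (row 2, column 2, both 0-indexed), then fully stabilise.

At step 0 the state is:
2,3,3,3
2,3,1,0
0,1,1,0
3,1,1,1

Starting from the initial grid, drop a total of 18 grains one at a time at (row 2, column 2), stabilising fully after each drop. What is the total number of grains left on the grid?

25

k=0  2,3,3,3
2,3,1,0
0,1,1,0
3,1,1,1
k=1  2,3,3,3
2,3,1,0
0,1,2,0
3,1,1,1
k=2  2,3,3,3
2,3,1,0
0,1,3,0
3,1,1,1
k=3  2,3,3,3
2,3,2,0
0,2,0,1
3,1,2,1
k=4  2,3,3,3
2,3,2,0
0,2,1,1
3,1,2,1
k=5  2,3,3,3
2,3,2,0
0,2,2,1
3,1,2,1
k=6  2,3,3,3
2,3,2,0
0,2,3,1
3,1,2,1
k=7  2,3,3,3
2,3,3,0
0,3,0,2
3,1,3,1
k=8  2,3,3,3
2,3,3,0
0,3,1,2
3,1,3,1
k=9  2,3,3,3
2,3,3,0
0,3,2,2
3,1,3,1
k=10  2,3,3,3
2,3,3,0
0,3,3,2
3,1,3,1
k=11  3,1,2,0
3,2,2,2
1,1,3,3
3,3,0,2
k=12  3,1,2,0
3,2,3,3
1,2,1,0
3,3,1,3
k=13  3,1,2,0
3,2,3,3
1,2,2,0
3,3,1,3
k=14  3,1,2,0
3,2,3,3
1,2,3,0
3,3,1,3
k=15  3,1,3,1
3,3,1,0
1,3,1,2
3,3,2,3
k=16  3,1,3,1
3,3,1,0
1,3,2,2
3,3,2,3
k=17  3,1,3,1
3,3,1,0
1,3,3,2
3,3,2,3
k=18  0,3,3,1
2,1,3,1
0,3,3,0
1,2,1,1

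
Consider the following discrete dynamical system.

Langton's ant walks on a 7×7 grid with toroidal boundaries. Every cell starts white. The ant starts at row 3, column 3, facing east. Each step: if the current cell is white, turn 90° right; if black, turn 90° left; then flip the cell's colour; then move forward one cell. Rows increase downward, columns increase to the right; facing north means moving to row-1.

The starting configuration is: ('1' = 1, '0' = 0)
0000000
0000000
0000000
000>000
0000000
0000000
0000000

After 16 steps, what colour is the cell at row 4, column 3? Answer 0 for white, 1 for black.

1

t=0: 0000000
0000000
0000000
000>000
0000000
0000000
0000000
t=1: 0000000
0000000
0000000
0001000
000v000
0000000
0000000
t=2: 0000000
0000000
0000000
0001000
00<1000
0000000
0000000
t=3: 0000000
0000000
0000000
00^1000
0011000
0000000
0000000
t=4: 0000000
0000000
0000000
001>000
0011000
0000000
0000000
t=5: 0000000
0000000
000^000
0010000
0011000
0000000
0000000
t=6: 0000000
0000000
0001>00
0010000
0011000
0000000
0000000
t=7: 0000000
0000000
0001100
0010v00
0011000
0000000
0000000
t=8: 0000000
0000000
0001100
001<100
0011000
0000000
0000000
t=9: 0000000
0000000
000^100
0011100
0011000
0000000
0000000
t=10: 0000000
0000000
00<0100
0011100
0011000
0000000
0000000
t=11: 0000000
00^0000
0010100
0011100
0011000
0000000
0000000
t=12: 0000000
001>000
0010100
0011100
0011000
0000000
0000000
t=13: 0000000
0011000
001v100
0011100
0011000
0000000
0000000
t=14: 0000000
0011000
00<1100
0011100
0011000
0000000
0000000
t=15: 0000000
0011000
0001100
00v1100
0011000
0000000
0000000
t=16: 0000000
0011000
0001100
000>100
0011000
0000000
0000000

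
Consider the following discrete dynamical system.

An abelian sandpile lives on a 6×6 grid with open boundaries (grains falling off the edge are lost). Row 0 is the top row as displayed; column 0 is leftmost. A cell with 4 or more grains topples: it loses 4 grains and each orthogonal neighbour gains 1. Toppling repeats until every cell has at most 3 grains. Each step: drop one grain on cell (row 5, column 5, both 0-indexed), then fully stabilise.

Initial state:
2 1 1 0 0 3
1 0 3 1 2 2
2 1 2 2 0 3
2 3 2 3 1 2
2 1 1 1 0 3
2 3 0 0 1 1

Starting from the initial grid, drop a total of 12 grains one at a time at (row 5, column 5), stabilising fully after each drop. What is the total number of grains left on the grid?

step 0: 2 1 1 0 0 3
1 0 3 1 2 2
2 1 2 2 0 3
2 3 2 3 1 2
2 1 1 1 0 3
2 3 0 0 1 1
step 1: 2 1 1 0 0 3
1 0 3 1 2 2
2 1 2 2 0 3
2 3 2 3 1 2
2 1 1 1 0 3
2 3 0 0 1 2
step 2: 2 1 1 0 0 3
1 0 3 1 2 2
2 1 2 2 0 3
2 3 2 3 1 2
2 1 1 1 0 3
2 3 0 0 1 3
step 3: 2 1 1 0 0 3
1 0 3 1 2 2
2 1 2 2 0 3
2 3 2 3 1 3
2 1 1 1 1 0
2 3 0 0 2 1
step 4: 2 1 1 0 0 3
1 0 3 1 2 2
2 1 2 2 0 3
2 3 2 3 1 3
2 1 1 1 1 0
2 3 0 0 2 2
step 5: 2 1 1 0 0 3
1 0 3 1 2 2
2 1 2 2 0 3
2 3 2 3 1 3
2 1 1 1 1 0
2 3 0 0 2 3
step 6: 2 1 1 0 0 3
1 0 3 1 2 2
2 1 2 2 0 3
2 3 2 3 1 3
2 1 1 1 1 1
2 3 0 0 3 0
step 7: 2 1 1 0 0 3
1 0 3 1 2 2
2 1 2 2 0 3
2 3 2 3 1 3
2 1 1 1 1 1
2 3 0 0 3 1
step 8: 2 1 1 0 0 3
1 0 3 1 2 2
2 1 2 2 0 3
2 3 2 3 1 3
2 1 1 1 1 1
2 3 0 0 3 2
step 9: 2 1 1 0 0 3
1 0 3 1 2 2
2 1 2 2 0 3
2 3 2 3 1 3
2 1 1 1 1 1
2 3 0 0 3 3
step 10: 2 1 1 0 0 3
1 0 3 1 2 2
2 1 2 2 0 3
2 3 2 3 1 3
2 1 1 1 2 2
2 3 0 1 0 1
step 11: 2 1 1 0 0 3
1 0 3 1 2 2
2 1 2 2 0 3
2 3 2 3 1 3
2 1 1 1 2 2
2 3 0 1 0 2
step 12: 2 1 1 0 0 3
1 0 3 1 2 2
2 1 2 2 0 3
2 3 2 3 1 3
2 1 1 1 2 2
2 3 0 1 0 3

58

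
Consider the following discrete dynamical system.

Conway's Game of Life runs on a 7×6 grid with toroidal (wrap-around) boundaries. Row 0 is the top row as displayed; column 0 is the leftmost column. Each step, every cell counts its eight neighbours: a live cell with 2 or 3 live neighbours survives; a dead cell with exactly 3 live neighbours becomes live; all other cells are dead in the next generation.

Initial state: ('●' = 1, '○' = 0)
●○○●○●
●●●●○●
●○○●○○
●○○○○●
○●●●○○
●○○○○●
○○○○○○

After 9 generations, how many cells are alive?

17

0) ●○○●○●
●●●●○●
●○○●○○
●○○○○●
○●●●○○
●○○○○●
○○○○○○
1) ○○○●○●
○○○●○○
○○○●○○
●○○●●●
○●●○●○
●●●○○○
○○○○●○
2) ○○○●○○
○○●●○○
○○●●○●
●●○○○●
○○○○●○
●○●○○●
●●●●●●
3) ●○○○○●
○○○○○○
○○○●○●
●●●●○●
○○○○●○
○○●○○○
○○○○○○
4) ○○○○○○
●○○○●●
○●○●○●
●●●●○●
●○○○●●
○○○○○○
○○○○○○
5) ○○○○○●
●○○○●●
○○○●○○
○○○●○○
○○●●●○
○○○○○●
○○○○○○
6) ●○○○●●
●○○○●●
○○○●○●
○○○○○○
○○●●●○
○○○●●○
○○○○○○
7) ●○○○●○
○○○●○○
●○○○○●
○○●○○○
○○●○●○
○○●○●○
○○○●○○
8) ○○○●●○
●○○○●○
○○○○○○
○●○●○●
○●●○○○
○○●○●○
○○○●●●
9) ○○○○○○
○○○●●●
●○○○●●
●●○○○○
●●○○●○
○●●○●●
○○●○○●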